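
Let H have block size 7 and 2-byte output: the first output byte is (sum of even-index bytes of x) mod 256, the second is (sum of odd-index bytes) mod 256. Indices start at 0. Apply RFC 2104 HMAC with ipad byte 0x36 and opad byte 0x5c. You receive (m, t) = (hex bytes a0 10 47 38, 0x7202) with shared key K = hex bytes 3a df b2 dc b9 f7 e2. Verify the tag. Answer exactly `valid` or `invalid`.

Key hex bytes 3a df b2 dc b9 f7 e2 is exactly B = 7 bytes: K' = 3a df b2 dc b9 f7 e2.
K' ⊕ ipad = 0c e9 84 ea 8f c1 d4; K' ⊕ opad = 66 83 ee 80 e5 ab be.
Inner hash: even-index sum = 571 mod 256 = 59; odd-index sum = 891 mod 256 = 123 → 3b 7b.
Outer hash (recomputed tag): even-index sum = 882 mod 256 = 114; odd-index sum = 489 mod 256 = 233 → 72 e9.
Recomputed tag = 72e9; claimed = 7202 → mismatch.

invalid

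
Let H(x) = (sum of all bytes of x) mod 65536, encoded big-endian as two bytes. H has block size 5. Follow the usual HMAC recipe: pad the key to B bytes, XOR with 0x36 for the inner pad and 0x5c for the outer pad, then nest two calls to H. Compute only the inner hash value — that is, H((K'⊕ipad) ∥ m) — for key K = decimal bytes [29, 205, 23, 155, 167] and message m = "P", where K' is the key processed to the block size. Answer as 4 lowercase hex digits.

Key decimal bytes [29, 205, 23, 155, 167] = 1d cd 17 9b a7 is exactly B = 5 bytes: K' = 1d cd 17 9b a7.
K' ⊕ ipad = 2b fb 21 ad 91.
Inner input = 2b fb 21 ad 91 ∥ 50.
Inner hash: sum = 43+251+33+173+145+80 = 725 → 02 d5.

02d5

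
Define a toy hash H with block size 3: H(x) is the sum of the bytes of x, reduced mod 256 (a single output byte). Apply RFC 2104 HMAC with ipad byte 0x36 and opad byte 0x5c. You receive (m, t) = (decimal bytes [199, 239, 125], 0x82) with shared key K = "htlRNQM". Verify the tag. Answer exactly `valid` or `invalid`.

Key "htlRNQM" = 68 74 6c 52 4e 51 4d is 7 bytes > B = 3, so hash it first: H(key) = 86, then zero-pad to 3 bytes: K' = 86 00 00.
K' ⊕ ipad = b0 36 36; K' ⊕ opad = da 5c 5c.
Inner hash: sum = 176+54+54+199+239+125 = 847; mod 256 = 79 → 4f.
Outer hash (recomputed tag): sum = 218+92+92+79 = 481; mod 256 = 225 → e1.
Recomputed tag = e1; claimed = 82 → mismatch.

invalid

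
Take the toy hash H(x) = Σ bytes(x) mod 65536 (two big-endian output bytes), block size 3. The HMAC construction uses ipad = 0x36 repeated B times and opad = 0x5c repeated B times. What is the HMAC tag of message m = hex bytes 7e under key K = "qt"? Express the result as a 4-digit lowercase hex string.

Key "qt" = 71 74 is 2 bytes ≤ B = 3; zero-pad to 3 bytes: K' = 71 74 00.
K' ⊕ ipad = 47 42 36.  K' ⊕ opad = 2d 28 5c.
Inner input = (K'⊕ipad) ∥ m = 47 42 36 ∥ 7e.
Inner hash: sum = 71+66+54+126 = 317 → 01 3d.
Outer input = (K'⊕opad) ∥ inner = 2d 28 5c ∥ 01 3d.
Outer hash (tag): sum = 45+40+92+1+61 = 239 → 00 ef.

00ef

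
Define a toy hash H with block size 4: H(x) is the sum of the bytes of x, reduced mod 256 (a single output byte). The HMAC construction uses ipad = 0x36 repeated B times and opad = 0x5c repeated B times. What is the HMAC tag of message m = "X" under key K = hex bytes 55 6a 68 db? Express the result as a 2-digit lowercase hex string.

Key hex bytes 55 6a 68 db is exactly B = 4 bytes: K' = 55 6a 68 db.
K' ⊕ ipad = 63 5c 5e ed.  K' ⊕ opad = 09 36 34 87.
Inner input = (K'⊕ipad) ∥ m = 63 5c 5e ed ∥ 58.
Inner hash: sum = 99+92+94+237+88 = 610; mod 256 = 98 → 62.
Outer input = (K'⊕opad) ∥ inner = 09 36 34 87 ∥ 62.
Outer hash (tag): sum = 9+54+52+135+98 = 348; mod 256 = 92 → 5c.

5c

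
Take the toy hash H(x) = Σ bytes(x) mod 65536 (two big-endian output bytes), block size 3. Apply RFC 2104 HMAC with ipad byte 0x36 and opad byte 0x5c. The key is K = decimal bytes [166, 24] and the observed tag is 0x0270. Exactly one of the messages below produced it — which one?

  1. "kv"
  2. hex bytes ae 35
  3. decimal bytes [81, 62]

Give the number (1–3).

1

Key decimal bytes [166, 24] = a6 18 is 2 bytes ≤ B = 3; zero-pad to 3 bytes: K' = a6 18 00.
K' ⊕ ipad = 90 2e 36; K' ⊕ opad = fa 44 5c.
m1: inner = H(90 2e 36 6b 76) = 01 d5; tag = H(fa 44 5c 01 d5) = 0270 ← matches
m2: inner = H(90 2e 36 ae 35) = 01 d7; tag = H(fa 44 5c 01 d7) = 0272
m3: inner = H(90 2e 36 51 3e) = 01 83; tag = H(fa 44 5c 01 83) = 021e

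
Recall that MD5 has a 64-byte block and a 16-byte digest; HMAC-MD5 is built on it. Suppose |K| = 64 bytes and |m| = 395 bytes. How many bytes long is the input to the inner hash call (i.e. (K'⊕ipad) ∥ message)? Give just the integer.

Key is 64 ≤ 64 bytes, zero-padded: |K'| = 64.
Inner input = (K'⊕ipad) ∥ m → 64 + 395 = 459 bytes.

459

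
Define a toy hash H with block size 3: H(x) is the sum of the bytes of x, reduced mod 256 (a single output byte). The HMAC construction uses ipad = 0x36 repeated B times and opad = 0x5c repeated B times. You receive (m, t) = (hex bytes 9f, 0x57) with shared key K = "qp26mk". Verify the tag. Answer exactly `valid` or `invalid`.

Key "qp26mk" = 71 70 32 36 6d 6b is 6 bytes > B = 3, so hash it first: H(key) = 21, then zero-pad to 3 bytes: K' = 21 00 00.
K' ⊕ ipad = 17 36 36; K' ⊕ opad = 7d 5c 5c.
Inner hash: sum = 23+54+54+159 = 290; mod 256 = 34 → 22.
Outer hash (recomputed tag): sum = 125+92+92+34 = 343; mod 256 = 87 → 57.
Recomputed tag = 57; claimed = 57 → match.

valid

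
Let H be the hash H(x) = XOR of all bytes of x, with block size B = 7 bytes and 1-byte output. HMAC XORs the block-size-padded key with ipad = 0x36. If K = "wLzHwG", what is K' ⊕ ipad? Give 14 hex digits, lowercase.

Key "wLzHwG" = 77 4c 7a 48 77 47 is 6 bytes ≤ B = 7; zero-pad to 7 bytes: K' = 77 4c 7a 48 77 47 00.
XOR each byte with 0x36: 77⊕36=41, 4c⊕36=7a, 7a⊕36=4c, 48⊕36=7e, 77⊕36=41, 47⊕36=71, 00⊕36=36.

417a4c7e417136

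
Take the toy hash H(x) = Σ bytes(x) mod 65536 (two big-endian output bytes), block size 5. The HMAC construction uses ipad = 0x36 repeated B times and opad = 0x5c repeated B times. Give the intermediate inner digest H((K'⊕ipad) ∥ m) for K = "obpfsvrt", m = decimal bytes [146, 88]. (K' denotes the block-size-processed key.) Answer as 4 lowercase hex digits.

Key "obpfsvrt" = 6f 62 70 66 73 76 72 74 is 8 bytes > B = 5, so hash it first: H(key) = 03 76, then zero-pad to 5 bytes: K' = 03 76 00 00 00.
K' ⊕ ipad = 35 40 36 36 36.
Inner input = 35 40 36 36 36 ∥ 92 58.
Inner hash: sum = 53+64+54+54+54+146+88 = 513 → 02 01.

0201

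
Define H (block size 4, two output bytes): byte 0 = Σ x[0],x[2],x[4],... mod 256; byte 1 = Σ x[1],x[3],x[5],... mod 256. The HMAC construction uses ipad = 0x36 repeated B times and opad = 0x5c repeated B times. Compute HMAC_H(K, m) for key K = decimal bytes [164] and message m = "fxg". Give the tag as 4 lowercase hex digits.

Key decimal bytes [164] = a4 is 1 byte ≤ B = 4; zero-pad to 4 bytes: K' = a4 00 00 00.
K' ⊕ ipad = 92 36 36 36.  K' ⊕ opad = f8 5c 5c 5c.
Inner input = (K'⊕ipad) ∥ m = 92 36 36 36 ∥ 66 78 67.
Inner hash: even-index sum = 405 mod 256 = 149; odd-index sum = 228 mod 256 = 228 → 95 e4.
Outer input = (K'⊕opad) ∥ inner = f8 5c 5c 5c ∥ 95 e4.
Outer hash (tag): even-index sum = 489 mod 256 = 233; odd-index sum = 412 mod 256 = 156 → e9 9c.

e99c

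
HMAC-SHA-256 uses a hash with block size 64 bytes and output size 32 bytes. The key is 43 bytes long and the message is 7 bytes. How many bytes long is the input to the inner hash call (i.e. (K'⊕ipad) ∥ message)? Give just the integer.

71

Key is 43 ≤ 64 bytes, zero-padded: |K'| = 64.
Inner input = (K'⊕ipad) ∥ m → 64 + 7 = 71 bytes.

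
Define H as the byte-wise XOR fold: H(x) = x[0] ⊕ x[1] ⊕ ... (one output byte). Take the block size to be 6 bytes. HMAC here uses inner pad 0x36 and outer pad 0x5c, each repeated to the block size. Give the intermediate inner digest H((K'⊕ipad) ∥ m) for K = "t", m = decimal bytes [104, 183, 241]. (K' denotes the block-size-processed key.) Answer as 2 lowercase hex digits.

5a

Key "t" = 74 is 1 byte ≤ B = 6; zero-pad to 6 bytes: K' = 74 00 00 00 00 00.
K' ⊕ ipad = 42 36 36 36 36 36.
Inner input = 42 36 36 36 36 36 ∥ 68 b7 f1.
Inner hash: XOR 42⊕36⊕36⊕36⊕36⊕36⊕68⊕b7⊕f1 = 5a.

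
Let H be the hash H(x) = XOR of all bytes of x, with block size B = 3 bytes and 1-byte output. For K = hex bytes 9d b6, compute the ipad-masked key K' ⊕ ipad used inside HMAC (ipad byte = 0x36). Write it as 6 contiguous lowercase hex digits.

ab8036

Key hex bytes 9d b6 is 2 bytes ≤ B = 3; zero-pad to 3 bytes: K' = 9d b6 00.
XOR each byte with 0x36: 9d⊕36=ab, b6⊕36=80, 00⊕36=36.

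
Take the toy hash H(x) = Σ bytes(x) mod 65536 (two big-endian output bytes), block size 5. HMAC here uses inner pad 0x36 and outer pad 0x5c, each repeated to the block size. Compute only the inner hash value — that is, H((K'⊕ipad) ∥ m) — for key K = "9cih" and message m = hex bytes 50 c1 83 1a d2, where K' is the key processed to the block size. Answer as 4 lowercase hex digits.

03d7

Key "9cih" = 39 63 69 68 is 4 bytes ≤ B = 5; zero-pad to 5 bytes: K' = 39 63 69 68 00.
K' ⊕ ipad = 0f 55 5f 5e 36.
Inner input = 0f 55 5f 5e 36 ∥ 50 c1 83 1a d2.
Inner hash: sum = 15+85+95+94+54+80+193+131+26+210 = 983 → 03 d7.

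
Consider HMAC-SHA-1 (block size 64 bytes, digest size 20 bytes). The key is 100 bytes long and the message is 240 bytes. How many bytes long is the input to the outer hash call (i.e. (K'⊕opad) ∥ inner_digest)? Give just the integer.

Key is 100 > 64 bytes, so it is hashed to 20 bytes then zero-padded to 64: |K'| = 64.
Outer input = (K'⊕opad) ∥ H(inner) → 64 + 20 = 84 bytes.

84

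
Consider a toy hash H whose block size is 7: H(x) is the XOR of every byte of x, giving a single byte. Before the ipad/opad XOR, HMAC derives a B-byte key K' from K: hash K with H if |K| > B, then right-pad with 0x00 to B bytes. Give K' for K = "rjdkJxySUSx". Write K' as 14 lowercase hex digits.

|K| = 11 > B = 7, so first hash the key.
H(K): XOR 72⊕6a⊕64⊕6b⊕4a⊕78⊕79⊕53⊕55⊕53⊕78 = 71.
Zero-pad H(K) = 71 to 7 bytes: K' = 71 00 00 00 00 00 00.

71000000000000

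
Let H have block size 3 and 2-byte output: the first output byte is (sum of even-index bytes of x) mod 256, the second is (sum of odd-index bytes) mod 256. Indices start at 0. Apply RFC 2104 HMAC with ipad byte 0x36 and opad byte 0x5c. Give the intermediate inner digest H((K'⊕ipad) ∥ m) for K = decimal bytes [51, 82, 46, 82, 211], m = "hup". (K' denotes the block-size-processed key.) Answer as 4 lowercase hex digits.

Key decimal bytes [51, 82, 46, 82, 211] = 33 52 2e 52 d3 is 5 bytes > B = 3, so hash it first: H(key) = 34 a4, then zero-pad to 3 bytes: K' = 34 a4 00.
K' ⊕ ipad = 02 92 36.
Inner input = 02 92 36 ∥ 68 75 70.
Inner hash: even-index sum = 173 mod 256 = 173; odd-index sum = 362 mod 256 = 106 → ad 6a.

ad6a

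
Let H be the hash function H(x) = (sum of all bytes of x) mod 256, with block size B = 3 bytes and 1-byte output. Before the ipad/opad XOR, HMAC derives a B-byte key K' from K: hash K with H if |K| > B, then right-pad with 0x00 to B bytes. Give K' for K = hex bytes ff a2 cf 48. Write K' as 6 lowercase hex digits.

b80000

|K| = 4 > B = 3, so first hash the key.
H(K): sum = 255+162+207+72 = 696; mod 256 = 184 → b8.
Zero-pad H(K) = b8 to 3 bytes: K' = b8 00 00.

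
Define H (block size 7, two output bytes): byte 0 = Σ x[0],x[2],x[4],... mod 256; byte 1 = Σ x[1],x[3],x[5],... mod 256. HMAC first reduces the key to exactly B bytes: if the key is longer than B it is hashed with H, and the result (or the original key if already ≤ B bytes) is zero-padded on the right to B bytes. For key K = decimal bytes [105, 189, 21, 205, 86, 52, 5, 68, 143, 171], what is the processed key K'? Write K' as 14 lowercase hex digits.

68ad0000000000

|K| = 10 > B = 7, so first hash the key.
H(K): even-index sum = 360 mod 256 = 104; odd-index sum = 685 mod 256 = 173 → 68 ad.
Zero-pad H(K) = 68 ad to 7 bytes: K' = 68 ad 00 00 00 00 00.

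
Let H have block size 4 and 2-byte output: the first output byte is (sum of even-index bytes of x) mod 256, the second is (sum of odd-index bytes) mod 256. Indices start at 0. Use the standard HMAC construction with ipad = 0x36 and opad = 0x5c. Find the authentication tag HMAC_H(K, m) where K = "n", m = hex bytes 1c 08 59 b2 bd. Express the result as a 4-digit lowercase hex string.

4ede

Key "n" = 6e is 1 byte ≤ B = 4; zero-pad to 4 bytes: K' = 6e 00 00 00.
K' ⊕ ipad = 58 36 36 36.  K' ⊕ opad = 32 5c 5c 5c.
Inner input = (K'⊕ipad) ∥ m = 58 36 36 36 ∥ 1c 08 59 b2 bd.
Inner hash: even-index sum = 448 mod 256 = 192; odd-index sum = 294 mod 256 = 38 → c0 26.
Outer input = (K'⊕opad) ∥ inner = 32 5c 5c 5c ∥ c0 26.
Outer hash (tag): even-index sum = 334 mod 256 = 78; odd-index sum = 222 mod 256 = 222 → 4e de.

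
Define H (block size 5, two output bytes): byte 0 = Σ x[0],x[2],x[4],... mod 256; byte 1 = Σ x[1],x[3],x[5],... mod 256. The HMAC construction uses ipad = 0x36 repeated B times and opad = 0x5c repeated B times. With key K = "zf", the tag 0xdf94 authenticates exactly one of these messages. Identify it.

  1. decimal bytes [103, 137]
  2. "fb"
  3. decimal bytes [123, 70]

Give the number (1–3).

Key "zf" = 7a 66 is 2 bytes ≤ B = 5; zero-pad to 5 bytes: K' = 7a 66 00 00 00.
K' ⊕ ipad = 4c 50 36 36 36; K' ⊕ opad = 26 3a 5c 5c 5c.
m1: inner = H(4c 50 36 36 36 67 89) = 41 ed; tag = H(26 3a 5c 5c 5c 41 ed) = cbd7
m2: inner = H(4c 50 36 36 36 66 62) = 1a ec; tag = H(26 3a 5c 5c 5c 1a ec) = cab0
m3: inner = H(4c 50 36 36 36 7b 46) = fe 01; tag = H(26 3a 5c 5c 5c fe 01) = df94 ← matches

3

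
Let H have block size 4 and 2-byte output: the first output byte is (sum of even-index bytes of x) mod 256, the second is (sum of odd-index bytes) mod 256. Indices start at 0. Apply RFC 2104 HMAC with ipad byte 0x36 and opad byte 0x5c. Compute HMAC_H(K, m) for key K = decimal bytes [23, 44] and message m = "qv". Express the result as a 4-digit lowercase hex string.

6f92

Key decimal bytes [23, 44] = 17 2c is 2 bytes ≤ B = 4; zero-pad to 4 bytes: K' = 17 2c 00 00.
K' ⊕ ipad = 21 1a 36 36.  K' ⊕ opad = 4b 70 5c 5c.
Inner input = (K'⊕ipad) ∥ m = 21 1a 36 36 ∥ 71 76.
Inner hash: even-index sum = 200 mod 256 = 200; odd-index sum = 198 mod 256 = 198 → c8 c6.
Outer input = (K'⊕opad) ∥ inner = 4b 70 5c 5c ∥ c8 c6.
Outer hash (tag): even-index sum = 367 mod 256 = 111; odd-index sum = 402 mod 256 = 146 → 6f 92.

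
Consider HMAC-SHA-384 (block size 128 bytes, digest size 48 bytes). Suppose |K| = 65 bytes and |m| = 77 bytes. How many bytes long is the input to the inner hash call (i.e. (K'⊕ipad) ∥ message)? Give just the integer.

205

Key is 65 ≤ 128 bytes, zero-padded: |K'| = 128.
Inner input = (K'⊕ipad) ∥ m → 128 + 77 = 205 bytes.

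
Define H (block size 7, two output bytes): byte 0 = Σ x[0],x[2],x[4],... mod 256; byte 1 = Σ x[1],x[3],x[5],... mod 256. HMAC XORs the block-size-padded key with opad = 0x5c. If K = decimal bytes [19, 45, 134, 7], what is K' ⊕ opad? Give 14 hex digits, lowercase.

Key decimal bytes [19, 45, 134, 7] = 13 2d 86 07 is 4 bytes ≤ B = 7; zero-pad to 7 bytes: K' = 13 2d 86 07 00 00 00.
XOR each byte with 0x5c: 13⊕5c=4f, 2d⊕5c=71, 86⊕5c=da, 07⊕5c=5b, 00⊕5c=5c, 00⊕5c=5c, 00⊕5c=5c.

4f71da5b5c5c5c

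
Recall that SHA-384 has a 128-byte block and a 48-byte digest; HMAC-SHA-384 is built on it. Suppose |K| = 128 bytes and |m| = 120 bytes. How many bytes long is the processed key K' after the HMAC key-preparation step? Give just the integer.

128

Key is 128 ≤ 128 bytes, zero-padded: |K'| = 128.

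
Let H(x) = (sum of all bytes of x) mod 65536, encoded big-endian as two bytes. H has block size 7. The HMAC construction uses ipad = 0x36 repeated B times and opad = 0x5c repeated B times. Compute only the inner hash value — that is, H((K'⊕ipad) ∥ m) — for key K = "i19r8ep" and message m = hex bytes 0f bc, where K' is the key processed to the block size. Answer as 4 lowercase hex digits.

Key "i19r8ep" = 69 31 39 72 38 65 70 is exactly B = 7 bytes: K' = 69 31 39 72 38 65 70.
K' ⊕ ipad = 5f 07 0f 44 0e 53 46.
Inner input = 5f 07 0f 44 0e 53 46 ∥ 0f bc.
Inner hash: sum = 95+7+15+68+14+83+70+15+188 = 555 → 02 2b.

022b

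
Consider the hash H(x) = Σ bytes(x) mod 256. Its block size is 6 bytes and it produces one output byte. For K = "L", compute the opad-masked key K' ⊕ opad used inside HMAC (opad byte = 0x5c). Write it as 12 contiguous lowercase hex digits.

Key "L" = 4c is 1 byte ≤ B = 6; zero-pad to 6 bytes: K' = 4c 00 00 00 00 00.
XOR each byte with 0x5c: 4c⊕5c=10, 00⊕5c=5c, 00⊕5c=5c, 00⊕5c=5c, 00⊕5c=5c, 00⊕5c=5c.

105c5c5c5c5c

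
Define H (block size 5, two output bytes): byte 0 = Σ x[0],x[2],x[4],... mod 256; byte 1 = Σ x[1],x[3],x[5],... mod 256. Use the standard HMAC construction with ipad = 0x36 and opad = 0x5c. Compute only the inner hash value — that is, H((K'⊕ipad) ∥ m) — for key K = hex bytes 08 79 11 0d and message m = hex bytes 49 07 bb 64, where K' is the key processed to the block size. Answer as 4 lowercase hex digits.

068e

Key hex bytes 08 79 11 0d is 4 bytes ≤ B = 5; zero-pad to 5 bytes: K' = 08 79 11 0d 00.
K' ⊕ ipad = 3e 4f 27 3b 36.
Inner input = 3e 4f 27 3b 36 ∥ 49 07 bb 64.
Inner hash: even-index sum = 262 mod 256 = 6; odd-index sum = 398 mod 256 = 142 → 06 8e.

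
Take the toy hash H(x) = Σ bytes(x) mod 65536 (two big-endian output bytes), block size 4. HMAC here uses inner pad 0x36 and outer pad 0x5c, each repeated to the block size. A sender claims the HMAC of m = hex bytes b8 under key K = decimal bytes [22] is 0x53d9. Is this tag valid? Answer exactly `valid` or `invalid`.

Key decimal bytes [22] = 16 is 1 byte ≤ B = 4; zero-pad to 4 bytes: K' = 16 00 00 00.
K' ⊕ ipad = 20 36 36 36; K' ⊕ opad = 4a 5c 5c 5c.
Inner hash: sum = 32+54+54+54+184 = 378 → 01 7a.
Outer hash (recomputed tag): sum = 74+92+92+92+1+122 = 473 → 01 d9.
Recomputed tag = 01d9; claimed = 53d9 → mismatch.

invalid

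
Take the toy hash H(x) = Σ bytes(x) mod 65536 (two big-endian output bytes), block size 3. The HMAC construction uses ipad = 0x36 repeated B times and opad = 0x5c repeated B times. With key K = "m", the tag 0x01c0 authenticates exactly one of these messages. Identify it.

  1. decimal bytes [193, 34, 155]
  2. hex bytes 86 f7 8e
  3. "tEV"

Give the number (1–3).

3

Key "m" = 6d is 1 byte ≤ B = 3; zero-pad to 3 bytes: K' = 6d 00 00.
K' ⊕ ipad = 5b 36 36; K' ⊕ opad = 31 5c 5c.
m1: inner = H(5b 36 36 c1 22 9b) = 02 45; tag = H(31 5c 5c 02 45) = 0130
m2: inner = H(5b 36 36 86 f7 8e) = 02 d2; tag = H(31 5c 5c 02 d2) = 01bd
m3: inner = H(5b 36 36 74 45 56) = 01 d6; tag = H(31 5c 5c 01 d6) = 01c0 ← matches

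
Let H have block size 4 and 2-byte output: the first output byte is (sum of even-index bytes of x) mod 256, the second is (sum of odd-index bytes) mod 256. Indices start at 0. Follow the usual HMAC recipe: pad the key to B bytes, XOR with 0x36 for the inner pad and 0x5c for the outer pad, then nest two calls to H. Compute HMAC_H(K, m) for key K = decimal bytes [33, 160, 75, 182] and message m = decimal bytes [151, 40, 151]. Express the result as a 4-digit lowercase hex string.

Key decimal bytes [33, 160, 75, 182] = 21 a0 4b b6 is exactly B = 4 bytes: K' = 21 a0 4b b6.
K' ⊕ ipad = 17 96 7d 80.  K' ⊕ opad = 7d fc 17 ea.
Inner input = (K'⊕ipad) ∥ m = 17 96 7d 80 ∥ 97 28 97.
Inner hash: even-index sum = 450 mod 256 = 194; odd-index sum = 318 mod 256 = 62 → c2 3e.
Outer input = (K'⊕opad) ∥ inner = 7d fc 17 ea ∥ c2 3e.
Outer hash (tag): even-index sum = 342 mod 256 = 86; odd-index sum = 548 mod 256 = 36 → 56 24.

5624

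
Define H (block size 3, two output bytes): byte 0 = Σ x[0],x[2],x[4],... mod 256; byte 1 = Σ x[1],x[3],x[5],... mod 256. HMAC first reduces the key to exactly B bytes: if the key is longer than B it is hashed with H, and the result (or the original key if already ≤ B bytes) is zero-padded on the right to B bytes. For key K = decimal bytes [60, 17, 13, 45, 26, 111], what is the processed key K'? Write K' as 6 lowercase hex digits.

63ad00

|K| = 6 > B = 3, so first hash the key.
H(K): even-index sum = 99 mod 256 = 99; odd-index sum = 173 mod 256 = 173 → 63 ad.
Zero-pad H(K) = 63 ad to 3 bytes: K' = 63 ad 00.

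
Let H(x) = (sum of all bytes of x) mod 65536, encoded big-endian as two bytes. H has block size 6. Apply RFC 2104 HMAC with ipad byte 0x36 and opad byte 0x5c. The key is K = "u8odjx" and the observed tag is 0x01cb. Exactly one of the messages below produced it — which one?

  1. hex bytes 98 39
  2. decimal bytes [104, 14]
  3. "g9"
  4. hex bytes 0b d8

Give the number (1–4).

1

Key "u8odjx" = 75 38 6f 64 6a 78 is exactly B = 6 bytes: K' = 75 38 6f 64 6a 78.
K' ⊕ ipad = 43 0e 59 52 5c 4e; K' ⊕ opad = 29 64 33 38 36 24.
m1: inner = H(43 0e 59 52 5c 4e 98 39) = 02 77; tag = H(29 64 33 38 36 24 02 77) = 01cb ← matches
m2: inner = H(43 0e 59 52 5c 4e 68 0e) = 02 1c; tag = H(29 64 33 38 36 24 02 1c) = 0170
m3: inner = H(43 0e 59 52 5c 4e 67 39) = 02 46; tag = H(29 64 33 38 36 24 02 46) = 019a
m4: inner = H(43 0e 59 52 5c 4e 0b d8) = 02 89; tag = H(29 64 33 38 36 24 02 89) = 01dd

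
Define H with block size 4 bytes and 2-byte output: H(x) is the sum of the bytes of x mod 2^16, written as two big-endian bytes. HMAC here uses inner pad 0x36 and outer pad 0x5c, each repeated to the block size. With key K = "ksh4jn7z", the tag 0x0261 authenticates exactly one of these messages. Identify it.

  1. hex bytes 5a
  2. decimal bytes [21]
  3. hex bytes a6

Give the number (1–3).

2

Key "ksh4jn7z" = 6b 73 68 34 6a 6e 37 7a is 8 bytes > B = 4, so hash it first: H(key) = 03 03, then zero-pad to 4 bytes: K' = 03 03 00 00.
K' ⊕ ipad = 35 35 36 36; K' ⊕ opad = 5f 5f 5c 5c.
m1: inner = H(35 35 36 36 5a) = 01 30; tag = H(5f 5f 5c 5c 01 30) = 01a7
m2: inner = H(35 35 36 36 15) = 00 eb; tag = H(5f 5f 5c 5c 00 eb) = 0261 ← matches
m3: inner = H(35 35 36 36 a6) = 01 7c; tag = H(5f 5f 5c 5c 01 7c) = 01f3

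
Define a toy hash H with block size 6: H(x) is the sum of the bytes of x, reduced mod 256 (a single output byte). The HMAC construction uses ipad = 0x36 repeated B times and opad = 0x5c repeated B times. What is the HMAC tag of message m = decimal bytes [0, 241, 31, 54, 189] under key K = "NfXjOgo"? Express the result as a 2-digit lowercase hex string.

51

Key "NfXjOgo" = 4e 66 58 6a 4f 67 6f is 7 bytes > B = 6, so hash it first: H(key) = 9b, then zero-pad to 6 bytes: K' = 9b 00 00 00 00 00.
K' ⊕ ipad = ad 36 36 36 36 36.  K' ⊕ opad = c7 5c 5c 5c 5c 5c.
Inner input = (K'⊕ipad) ∥ m = ad 36 36 36 36 36 ∥ 00 f1 1f 36 bd.
Inner hash: sum = 173+54+54+54+54+54+0+241+31+54+189 = 958; mod 256 = 190 → be.
Outer input = (K'⊕opad) ∥ inner = c7 5c 5c 5c 5c 5c ∥ be.
Outer hash (tag): sum = 199+92+92+92+92+92+190 = 849; mod 256 = 81 → 51.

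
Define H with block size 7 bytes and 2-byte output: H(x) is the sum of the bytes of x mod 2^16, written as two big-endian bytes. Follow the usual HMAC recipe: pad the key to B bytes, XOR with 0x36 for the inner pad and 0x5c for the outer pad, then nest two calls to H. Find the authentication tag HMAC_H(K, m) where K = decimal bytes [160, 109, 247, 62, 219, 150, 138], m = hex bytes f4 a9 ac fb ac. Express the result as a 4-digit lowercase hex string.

Key decimal bytes [160, 109, 247, 62, 219, 150, 138] = a0 6d f7 3e db 96 8a is exactly B = 7 bytes: K' = a0 6d f7 3e db 96 8a.
K' ⊕ ipad = 96 5b c1 08 ed a0 bc.  K' ⊕ opad = fc 31 ab 62 87 ca d6.
Inner input = (K'⊕ipad) ∥ m = 96 5b c1 08 ed a0 bc ∥ f4 a9 ac fb ac.
Inner hash: sum = 150+91+193+8+237+160+188+244+169+172+251+172 = 2035 → 07 f3.
Outer input = (K'⊕opad) ∥ inner = fc 31 ab 62 87 ca d6 ∥ 07 f3.
Outer hash (tag): sum = 252+49+171+98+135+202+214+7+243 = 1371 → 05 5b.

055b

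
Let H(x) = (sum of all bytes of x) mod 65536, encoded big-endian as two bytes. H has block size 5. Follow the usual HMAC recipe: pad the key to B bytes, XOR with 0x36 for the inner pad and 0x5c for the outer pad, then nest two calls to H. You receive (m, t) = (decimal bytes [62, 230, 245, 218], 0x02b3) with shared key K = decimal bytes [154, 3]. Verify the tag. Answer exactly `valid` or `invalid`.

valid

Key decimal bytes [154, 3] = 9a 03 is 2 bytes ≤ B = 5; zero-pad to 5 bytes: K' = 9a 03 00 00 00.
K' ⊕ ipad = ac 35 36 36 36; K' ⊕ opad = c6 5f 5c 5c 5c.
Inner hash: sum = 172+53+54+54+54+62+230+245+218 = 1142 → 04 76.
Outer hash (recomputed tag): sum = 198+95+92+92+92+4+118 = 691 → 02 b3.
Recomputed tag = 02b3; claimed = 02b3 → match.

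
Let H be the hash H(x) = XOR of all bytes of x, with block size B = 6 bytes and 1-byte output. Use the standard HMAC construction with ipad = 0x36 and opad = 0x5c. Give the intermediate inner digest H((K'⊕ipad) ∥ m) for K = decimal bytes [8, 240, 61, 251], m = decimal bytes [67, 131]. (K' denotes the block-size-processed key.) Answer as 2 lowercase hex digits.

fe

Key decimal bytes [8, 240, 61, 251] = 08 f0 3d fb is 4 bytes ≤ B = 6; zero-pad to 6 bytes: K' = 08 f0 3d fb 00 00.
K' ⊕ ipad = 3e c6 0b cd 36 36.
Inner input = 3e c6 0b cd 36 36 ∥ 43 83.
Inner hash: XOR 3e⊕c6⊕0b⊕cd⊕36⊕36⊕43⊕83 = fe.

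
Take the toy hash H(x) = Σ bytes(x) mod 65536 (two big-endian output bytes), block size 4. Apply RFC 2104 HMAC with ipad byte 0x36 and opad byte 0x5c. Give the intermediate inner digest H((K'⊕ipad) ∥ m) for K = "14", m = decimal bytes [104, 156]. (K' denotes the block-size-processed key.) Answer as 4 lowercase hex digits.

0179

Key "14" = 31 34 is 2 bytes ≤ B = 4; zero-pad to 4 bytes: K' = 31 34 00 00.
K' ⊕ ipad = 07 02 36 36.
Inner input = 07 02 36 36 ∥ 68 9c.
Inner hash: sum = 7+2+54+54+104+156 = 377 → 01 79.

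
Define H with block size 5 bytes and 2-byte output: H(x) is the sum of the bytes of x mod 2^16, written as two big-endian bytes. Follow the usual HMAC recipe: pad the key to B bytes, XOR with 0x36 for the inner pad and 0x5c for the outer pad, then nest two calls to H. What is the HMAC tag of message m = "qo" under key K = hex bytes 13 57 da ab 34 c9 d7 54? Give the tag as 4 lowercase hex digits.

028d

Key hex bytes 13 57 da ab 34 c9 d7 54 is 8 bytes > B = 5, so hash it first: H(key) = 04 17, then zero-pad to 5 bytes: K' = 04 17 00 00 00.
K' ⊕ ipad = 32 21 36 36 36.  K' ⊕ opad = 58 4b 5c 5c 5c.
Inner input = (K'⊕ipad) ∥ m = 32 21 36 36 36 ∥ 71 6f.
Inner hash: sum = 50+33+54+54+54+113+111 = 469 → 01 d5.
Outer input = (K'⊕opad) ∥ inner = 58 4b 5c 5c 5c ∥ 01 d5.
Outer hash (tag): sum = 88+75+92+92+92+1+213 = 653 → 02 8d.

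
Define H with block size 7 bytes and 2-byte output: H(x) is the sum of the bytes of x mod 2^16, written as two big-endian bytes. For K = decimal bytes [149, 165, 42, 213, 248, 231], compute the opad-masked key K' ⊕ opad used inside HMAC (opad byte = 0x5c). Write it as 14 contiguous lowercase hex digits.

c9f97689a4bb5c

Key decimal bytes [149, 165, 42, 213, 248, 231] = 95 a5 2a d5 f8 e7 is 6 bytes ≤ B = 7; zero-pad to 7 bytes: K' = 95 a5 2a d5 f8 e7 00.
XOR each byte with 0x5c: 95⊕5c=c9, a5⊕5c=f9, 2a⊕5c=76, d5⊕5c=89, f8⊕5c=a4, e7⊕5c=bb, 00⊕5c=5c.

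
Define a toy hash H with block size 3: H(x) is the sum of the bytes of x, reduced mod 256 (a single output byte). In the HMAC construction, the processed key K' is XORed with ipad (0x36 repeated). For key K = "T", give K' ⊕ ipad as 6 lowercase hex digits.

623636

Key "T" = 54 is 1 byte ≤ B = 3; zero-pad to 3 bytes: K' = 54 00 00.
XOR each byte with 0x36: 54⊕36=62, 00⊕36=36, 00⊕36=36.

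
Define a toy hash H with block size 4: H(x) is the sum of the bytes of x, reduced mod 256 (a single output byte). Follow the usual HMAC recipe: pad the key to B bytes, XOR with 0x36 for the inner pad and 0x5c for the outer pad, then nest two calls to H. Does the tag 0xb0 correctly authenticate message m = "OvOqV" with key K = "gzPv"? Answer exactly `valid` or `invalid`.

invalid

Key "gzPv" = 67 7a 50 76 is exactly B = 4 bytes: K' = 67 7a 50 76.
K' ⊕ ipad = 51 4c 66 40; K' ⊕ opad = 3b 26 0c 2a.
Inner hash: sum = 81+76+102+64+79+118+79+113+86 = 798; mod 256 = 30 → 1e.
Outer hash (recomputed tag): sum = 59+38+12+42+30 = 181 → b5.
Recomputed tag = b5; claimed = b0 → mismatch.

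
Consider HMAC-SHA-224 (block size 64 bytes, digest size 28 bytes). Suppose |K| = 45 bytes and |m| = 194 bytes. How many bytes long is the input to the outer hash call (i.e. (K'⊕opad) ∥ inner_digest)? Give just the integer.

92

Key is 45 ≤ 64 bytes, zero-padded: |K'| = 64.
Outer input = (K'⊕opad) ∥ H(inner) → 64 + 28 = 92 bytes.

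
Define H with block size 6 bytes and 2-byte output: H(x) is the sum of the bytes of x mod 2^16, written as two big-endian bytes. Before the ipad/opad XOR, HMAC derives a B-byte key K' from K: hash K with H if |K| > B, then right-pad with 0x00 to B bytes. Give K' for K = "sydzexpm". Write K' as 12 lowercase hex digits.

038400000000

|K| = 8 > B = 6, so first hash the key.
H(K): sum = 115+121+100+122+101+120+112+109 = 900 → 03 84.
Zero-pad H(K) = 03 84 to 6 bytes: K' = 03 84 00 00 00 00.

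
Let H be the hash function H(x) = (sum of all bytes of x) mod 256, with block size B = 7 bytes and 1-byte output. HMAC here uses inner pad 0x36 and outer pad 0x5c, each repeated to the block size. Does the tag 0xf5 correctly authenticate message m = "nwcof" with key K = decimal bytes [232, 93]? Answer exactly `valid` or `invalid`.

valid

Key decimal bytes [232, 93] = e8 5d is 2 bytes ≤ B = 7; zero-pad to 7 bytes: K' = e8 5d 00 00 00 00 00.
K' ⊕ ipad = de 6b 36 36 36 36 36; K' ⊕ opad = b4 01 5c 5c 5c 5c 5c.
Inner hash: sum = 222+107+54+54+54+54+54+110+119+99+111+102 = 1140; mod 256 = 116 → 74.
Outer hash (recomputed tag): sum = 180+1+92+92+92+92+92+116 = 757; mod 256 = 245 → f5.
Recomputed tag = f5; claimed = f5 → match.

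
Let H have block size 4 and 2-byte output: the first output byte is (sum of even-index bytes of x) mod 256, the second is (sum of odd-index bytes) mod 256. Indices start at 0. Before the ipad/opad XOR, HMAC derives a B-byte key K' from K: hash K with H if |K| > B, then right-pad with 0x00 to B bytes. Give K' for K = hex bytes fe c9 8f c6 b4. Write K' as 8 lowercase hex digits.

|K| = 5 > B = 4, so first hash the key.
H(K): even-index sum = 577 mod 256 = 65; odd-index sum = 399 mod 256 = 143 → 41 8f.
Zero-pad H(K) = 41 8f to 4 bytes: K' = 41 8f 00 00.

418f0000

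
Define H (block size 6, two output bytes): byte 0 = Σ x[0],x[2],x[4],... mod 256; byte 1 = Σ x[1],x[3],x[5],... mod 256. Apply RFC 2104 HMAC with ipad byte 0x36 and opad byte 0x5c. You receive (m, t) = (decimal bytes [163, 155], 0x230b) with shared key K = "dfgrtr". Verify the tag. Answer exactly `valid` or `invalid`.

Key "dfgrtr" = 64 66 67 72 74 72 is exactly B = 6 bytes: K' = 64 66 67 72 74 72.
K' ⊕ ipad = 52 50 51 44 42 44; K' ⊕ opad = 38 3a 3b 2e 28 2e.
Inner hash: even-index sum = 392 mod 256 = 136; odd-index sum = 371 mod 256 = 115 → 88 73.
Outer hash (recomputed tag): even-index sum = 291 mod 256 = 35; odd-index sum = 265 mod 256 = 9 → 23 09.
Recomputed tag = 2309; claimed = 230b → mismatch.

invalid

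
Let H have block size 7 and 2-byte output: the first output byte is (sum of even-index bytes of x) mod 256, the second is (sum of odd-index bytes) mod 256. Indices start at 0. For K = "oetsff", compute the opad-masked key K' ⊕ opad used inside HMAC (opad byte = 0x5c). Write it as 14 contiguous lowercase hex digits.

Key "oetsff" = 6f 65 74 73 66 66 is 6 bytes ≤ B = 7; zero-pad to 7 bytes: K' = 6f 65 74 73 66 66 00.
XOR each byte with 0x5c: 6f⊕5c=33, 65⊕5c=39, 74⊕5c=28, 73⊕5c=2f, 66⊕5c=3a, 66⊕5c=3a, 00⊕5c=5c.

3339282f3a3a5c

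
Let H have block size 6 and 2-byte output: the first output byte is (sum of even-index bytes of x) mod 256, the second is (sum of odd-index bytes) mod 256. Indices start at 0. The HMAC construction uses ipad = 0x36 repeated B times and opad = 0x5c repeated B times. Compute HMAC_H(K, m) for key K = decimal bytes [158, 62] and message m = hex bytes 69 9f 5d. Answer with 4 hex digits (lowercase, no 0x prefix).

542d

Key decimal bytes [158, 62] = 9e 3e is 2 bytes ≤ B = 6; zero-pad to 6 bytes: K' = 9e 3e 00 00 00 00.
K' ⊕ ipad = a8 08 36 36 36 36.  K' ⊕ opad = c2 62 5c 5c 5c 5c.
Inner input = (K'⊕ipad) ∥ m = a8 08 36 36 36 36 ∥ 69 9f 5d.
Inner hash: even-index sum = 474 mod 256 = 218; odd-index sum = 275 mod 256 = 19 → da 13.
Outer input = (K'⊕opad) ∥ inner = c2 62 5c 5c 5c 5c ∥ da 13.
Outer hash (tag): even-index sum = 596 mod 256 = 84; odd-index sum = 301 mod 256 = 45 → 54 2d.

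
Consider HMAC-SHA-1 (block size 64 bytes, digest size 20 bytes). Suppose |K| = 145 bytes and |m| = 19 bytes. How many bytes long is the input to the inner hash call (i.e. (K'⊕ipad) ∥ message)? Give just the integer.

83

Key is 145 > 64 bytes, so it is hashed to 20 bytes then zero-padded to 64: |K'| = 64.
Inner input = (K'⊕ipad) ∥ m → 64 + 19 = 83 bytes.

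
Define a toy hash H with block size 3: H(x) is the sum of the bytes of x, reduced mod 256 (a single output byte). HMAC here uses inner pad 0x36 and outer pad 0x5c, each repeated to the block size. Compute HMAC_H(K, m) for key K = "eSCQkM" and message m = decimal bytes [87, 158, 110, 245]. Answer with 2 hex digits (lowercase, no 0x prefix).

Key "eSCQkM" = 65 53 43 51 6b 4d is 6 bytes > B = 3, so hash it first: H(key) = 04, then zero-pad to 3 bytes: K' = 04 00 00.
K' ⊕ ipad = 32 36 36.  K' ⊕ opad = 58 5c 5c.
Inner input = (K'⊕ipad) ∥ m = 32 36 36 ∥ 57 9e 6e f5.
Inner hash: sum = 50+54+54+87+158+110+245 = 758; mod 256 = 246 → f6.
Outer input = (K'⊕opad) ∥ inner = 58 5c 5c ∥ f6.
Outer hash (tag): sum = 88+92+92+246 = 518; mod 256 = 6 → 06.

06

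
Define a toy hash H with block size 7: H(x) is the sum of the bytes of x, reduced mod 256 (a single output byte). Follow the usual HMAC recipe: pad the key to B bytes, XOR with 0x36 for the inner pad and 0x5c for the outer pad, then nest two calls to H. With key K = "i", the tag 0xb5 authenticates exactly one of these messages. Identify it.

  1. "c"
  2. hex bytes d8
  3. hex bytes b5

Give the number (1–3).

Key "i" = 69 is 1 byte ≤ B = 7; zero-pad to 7 bytes: K' = 69 00 00 00 00 00 00.
K' ⊕ ipad = 5f 36 36 36 36 36 36; K' ⊕ opad = 35 5c 5c 5c 5c 5c 5c.
m1: inner = H(5f 36 36 36 36 36 36 63) = 06; tag = H(35 5c 5c 5c 5c 5c 5c 06) = 63
m2: inner = H(5f 36 36 36 36 36 36 d8) = 7b; tag = H(35 5c 5c 5c 5c 5c 5c 7b) = d8
m3: inner = H(5f 36 36 36 36 36 36 b5) = 58; tag = H(35 5c 5c 5c 5c 5c 5c 58) = b5 ← matches

3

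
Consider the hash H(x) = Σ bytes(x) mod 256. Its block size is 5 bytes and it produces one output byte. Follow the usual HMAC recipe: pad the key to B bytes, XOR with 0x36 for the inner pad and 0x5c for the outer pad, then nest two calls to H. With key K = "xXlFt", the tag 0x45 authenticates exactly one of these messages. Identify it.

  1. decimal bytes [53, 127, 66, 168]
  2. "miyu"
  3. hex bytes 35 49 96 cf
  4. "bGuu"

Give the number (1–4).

3

Key "xXlFt" = 78 58 6c 46 74 is exactly B = 5 bytes: K' = 78 58 6c 46 74.
K' ⊕ ipad = 4e 6e 5a 70 42; K' ⊕ opad = 24 04 30 1a 28.
m1: inner = H(4e 6e 5a 70 42 35 7f 42 a8) = 66; tag = H(24 04 30 1a 28 66) = 00
m2: inner = H(4e 6e 5a 70 42 6d 69 79 75) = 8c; tag = H(24 04 30 1a 28 8c) = 26
m3: inner = H(4e 6e 5a 70 42 35 49 96 cf) = ab; tag = H(24 04 30 1a 28 ab) = 45 ← matches
m4: inner = H(4e 6e 5a 70 42 62 47 75 75) = 5b; tag = H(24 04 30 1a 28 5b) = f5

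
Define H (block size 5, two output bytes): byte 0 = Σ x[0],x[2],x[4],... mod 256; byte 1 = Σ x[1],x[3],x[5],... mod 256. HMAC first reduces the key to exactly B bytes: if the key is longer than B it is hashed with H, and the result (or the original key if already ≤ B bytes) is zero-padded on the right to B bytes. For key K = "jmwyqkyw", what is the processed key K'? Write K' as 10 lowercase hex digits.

cbc8000000

|K| = 8 > B = 5, so first hash the key.
H(K): even-index sum = 459 mod 256 = 203; odd-index sum = 456 mod 256 = 200 → cb c8.
Zero-pad H(K) = cb c8 to 5 bytes: K' = cb c8 00 00 00.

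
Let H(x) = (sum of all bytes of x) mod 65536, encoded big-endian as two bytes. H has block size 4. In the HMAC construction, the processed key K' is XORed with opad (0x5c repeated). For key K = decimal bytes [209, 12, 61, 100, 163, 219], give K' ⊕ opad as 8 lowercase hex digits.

5ea05c5c

Key decimal bytes [209, 12, 61, 100, 163, 219] = d1 0c 3d 64 a3 db is 6 bytes > B = 4, so hash it first: H(key) = 02 fc, then zero-pad to 4 bytes: K' = 02 fc 00 00.
XOR each byte with 0x5c: 02⊕5c=5e, fc⊕5c=a0, 00⊕5c=5c, 00⊕5c=5c.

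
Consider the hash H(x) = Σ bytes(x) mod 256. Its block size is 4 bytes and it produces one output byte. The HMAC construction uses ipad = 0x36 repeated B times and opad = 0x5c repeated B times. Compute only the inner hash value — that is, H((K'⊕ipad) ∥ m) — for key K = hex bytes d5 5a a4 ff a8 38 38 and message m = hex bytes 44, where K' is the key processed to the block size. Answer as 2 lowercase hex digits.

c2

Key hex bytes d5 5a a4 ff a8 38 38 is 7 bytes > B = 4, so hash it first: H(key) = ea, then zero-pad to 4 bytes: K' = ea 00 00 00.
K' ⊕ ipad = dc 36 36 36.
Inner input = dc 36 36 36 ∥ 44.
Inner hash: sum = 220+54+54+54+68 = 450; mod 256 = 194 → c2.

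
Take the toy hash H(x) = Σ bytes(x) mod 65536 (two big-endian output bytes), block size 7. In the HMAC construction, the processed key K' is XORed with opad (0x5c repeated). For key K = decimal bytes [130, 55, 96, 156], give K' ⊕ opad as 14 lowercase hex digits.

de6b3cc05c5c5c

Key decimal bytes [130, 55, 96, 156] = 82 37 60 9c is 4 bytes ≤ B = 7; zero-pad to 7 bytes: K' = 82 37 60 9c 00 00 00.
XOR each byte with 0x5c: 82⊕5c=de, 37⊕5c=6b, 60⊕5c=3c, 9c⊕5c=c0, 00⊕5c=5c, 00⊕5c=5c, 00⊕5c=5c.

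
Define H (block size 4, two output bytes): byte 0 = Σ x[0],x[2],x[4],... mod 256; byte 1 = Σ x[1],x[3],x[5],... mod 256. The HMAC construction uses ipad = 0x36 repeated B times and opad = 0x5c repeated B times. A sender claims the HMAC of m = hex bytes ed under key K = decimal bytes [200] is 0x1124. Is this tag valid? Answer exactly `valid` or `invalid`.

Key decimal bytes [200] = c8 is 1 byte ≤ B = 4; zero-pad to 4 bytes: K' = c8 00 00 00.
K' ⊕ ipad = fe 36 36 36; K' ⊕ opad = 94 5c 5c 5c.
Inner hash: even-index sum = 545 mod 256 = 33; odd-index sum = 108 mod 256 = 108 → 21 6c.
Outer hash (recomputed tag): even-index sum = 273 mod 256 = 17; odd-index sum = 292 mod 256 = 36 → 11 24.
Recomputed tag = 1124; claimed = 1124 → match.

valid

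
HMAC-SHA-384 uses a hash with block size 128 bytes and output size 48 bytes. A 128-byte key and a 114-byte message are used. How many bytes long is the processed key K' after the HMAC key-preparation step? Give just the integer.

Key is 128 ≤ 128 bytes, zero-padded: |K'| = 128.

128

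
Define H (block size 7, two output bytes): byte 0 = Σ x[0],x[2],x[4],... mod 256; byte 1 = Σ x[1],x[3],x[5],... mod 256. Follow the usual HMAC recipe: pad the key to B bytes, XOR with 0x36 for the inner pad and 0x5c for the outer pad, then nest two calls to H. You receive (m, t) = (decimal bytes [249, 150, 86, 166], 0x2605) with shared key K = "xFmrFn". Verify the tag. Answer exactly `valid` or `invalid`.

valid

Key "xFmrFn" = 78 46 6d 72 46 6e is 6 bytes ≤ B = 7; zero-pad to 7 bytes: K' = 78 46 6d 72 46 6e 00.
K' ⊕ ipad = 4e 70 5b 44 70 58 36; K' ⊕ opad = 24 1a 31 2e 1a 32 5c.
Inner hash: even-index sum = 651 mod 256 = 139; odd-index sum = 603 mod 256 = 91 → 8b 5b.
Outer hash (recomputed tag): even-index sum = 294 mod 256 = 38; odd-index sum = 261 mod 256 = 5 → 26 05.
Recomputed tag = 2605; claimed = 2605 → match.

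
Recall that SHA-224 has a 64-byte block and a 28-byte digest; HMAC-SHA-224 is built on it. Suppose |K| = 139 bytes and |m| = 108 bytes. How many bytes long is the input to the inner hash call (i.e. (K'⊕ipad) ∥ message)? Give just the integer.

172

Key is 139 > 64 bytes, so it is hashed to 28 bytes then zero-padded to 64: |K'| = 64.
Inner input = (K'⊕ipad) ∥ m → 64 + 108 = 172 bytes.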